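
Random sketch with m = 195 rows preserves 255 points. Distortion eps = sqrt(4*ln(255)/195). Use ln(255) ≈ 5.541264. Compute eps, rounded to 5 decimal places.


ln(255) ≈ 5.541264.
4*ln(N)/m ≈ 4*5.541264/195 ≈ 0.11366695.
eps = sqrt(0.11366695) ≈ 0.3371453 ≈ 0.33715.

0.33715


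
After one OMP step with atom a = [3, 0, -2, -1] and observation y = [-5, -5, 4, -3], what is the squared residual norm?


a^T a = 14.
a^T y = -20.
coeff = -20/14 = -10/7.
||r||^2 = 325/7.

325/7


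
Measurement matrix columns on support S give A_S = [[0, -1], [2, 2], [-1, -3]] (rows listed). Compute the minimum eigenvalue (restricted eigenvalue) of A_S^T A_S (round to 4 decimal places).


A_S^T A_S = [[5, 7], [7, 14]].
trace = 19.
det = 21.
disc = trace^2 - 4*det = 361 - 4*21 = 277.
sqrt(277) ≈ 16.643317.
lam_min = (19 - sqrt(277))/2 ≈ (19 - 16.643317)/2 = 1.1783415 ≈ 1.1783.

1.1783


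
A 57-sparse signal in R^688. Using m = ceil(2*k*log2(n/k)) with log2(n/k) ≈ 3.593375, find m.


log2(n/k) = log2(688/57) ≈ 3.593375.
2*k*log2(n/k) ≈ 2*57*3.593375 = 409.64475.
m = ceil(409.64475) = 410.

410


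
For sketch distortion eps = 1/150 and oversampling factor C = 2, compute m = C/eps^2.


1/eps = 150.
(1/eps)^2 = 22500.
m = 2*22500 = 45000.

45000


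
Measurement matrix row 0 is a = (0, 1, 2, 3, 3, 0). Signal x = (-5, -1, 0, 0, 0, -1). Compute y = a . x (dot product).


Non-zero terms: ['0*-5', '1*-1', '0*-1']
Products: [0, -1, 0]
y = sum = -1.

-1


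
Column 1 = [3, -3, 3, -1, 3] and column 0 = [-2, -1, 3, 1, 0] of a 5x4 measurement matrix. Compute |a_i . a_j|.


Inner product: 3*-2 + -3*-1 + 3*3 + -1*1 + 3*0
Products: [-6, 3, 9, -1, 0]
Sum = 5.
|dot| = 5.

5


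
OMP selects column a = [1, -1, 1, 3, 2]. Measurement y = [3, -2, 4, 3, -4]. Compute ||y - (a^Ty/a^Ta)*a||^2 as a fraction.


a^T a = 16.
a^T y = 10.
coeff = 10/16 = 5/8.
||r||^2 = 191/4.

191/4


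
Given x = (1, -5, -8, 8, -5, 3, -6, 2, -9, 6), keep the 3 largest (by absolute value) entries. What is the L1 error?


Sorted |x_i| descending: [9, 8, 8, 6, 6, 5, 5, 3, 2, 1]
Keep top 3: [9, 8, 8]
Tail entries: [6, 6, 5, 5, 3, 2, 1]
L1 error = sum of tail = 28.

28


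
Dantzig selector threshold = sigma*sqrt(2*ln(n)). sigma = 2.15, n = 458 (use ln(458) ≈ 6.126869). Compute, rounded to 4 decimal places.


ln(458) ≈ 6.126869.
2*ln(n) ≈ 12.253738.
sqrt(2*ln(n)) ≈ sqrt(12.253738) ≈ 3.500534.
threshold ≈ 2.15*3.500534 = 7.5261481 ≈ 7.5261.

7.5261


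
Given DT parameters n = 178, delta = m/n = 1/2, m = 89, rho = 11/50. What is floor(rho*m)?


m = 1/2*178 = 89.
rho = 11/50.
rho*m = 11/50*89 = 19.58.
k = floor(19.58) = 19.

19


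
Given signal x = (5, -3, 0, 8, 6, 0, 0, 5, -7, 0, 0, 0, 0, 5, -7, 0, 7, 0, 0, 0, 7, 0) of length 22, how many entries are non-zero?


Non-zero positions: [0, 1, 3, 4, 7, 8, 13, 14, 16, 20].
Sparsity = 10.

10


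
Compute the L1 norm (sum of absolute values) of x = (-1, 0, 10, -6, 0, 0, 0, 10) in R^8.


Non-zero entries: [(0, -1), (2, 10), (3, -6), (7, 10)]
Absolute values: [1, 10, 6, 10]
||x||_1 = sum = 27.

27


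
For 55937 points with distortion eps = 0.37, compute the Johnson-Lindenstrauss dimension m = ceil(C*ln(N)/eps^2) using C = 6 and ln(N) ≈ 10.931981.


ln(55937) ≈ 10.931981.
eps^2 = 0.37^2 = 0.1369.
C*ln(N)/eps^2 ≈ 6*10.931981/0.1369 ≈ 479.1226.
m = ceil(479.1226) = 480.

480


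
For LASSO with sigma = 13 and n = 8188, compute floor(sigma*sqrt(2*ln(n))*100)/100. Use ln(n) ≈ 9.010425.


ln(8188) ≈ 9.010425.
2*ln(n) ≈ 18.02085.
sqrt(2*ln(n)) ≈ sqrt(18.02085) ≈ 4.245097.
lambda ≈ 13*4.245097 = 55.186261.
floor(lambda*100)/100 = 55.18.

55.18


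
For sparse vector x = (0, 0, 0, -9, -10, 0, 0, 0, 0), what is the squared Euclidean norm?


Non-zero entries: [(3, -9), (4, -10)]
Squares: [81, 100]
||x||_2^2 = sum = 181.

181


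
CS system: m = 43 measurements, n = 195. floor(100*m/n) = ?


100*m/n = 100*43/195 ≈ 22.0513.
floor = 22.

22


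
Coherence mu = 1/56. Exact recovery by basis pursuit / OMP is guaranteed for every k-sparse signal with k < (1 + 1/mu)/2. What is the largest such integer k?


1/mu = 56.
1 + 1/mu = 57.
(1 + 1/mu)/2 = 28.5 is not an integer, so k_max = floor(28.5) = 28.

28


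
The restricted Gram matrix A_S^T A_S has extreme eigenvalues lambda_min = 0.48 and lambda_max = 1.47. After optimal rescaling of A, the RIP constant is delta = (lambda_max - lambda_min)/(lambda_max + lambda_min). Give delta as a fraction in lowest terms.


lambda_max - lambda_min = 1.47 - 0.48 = 0.99.
lambda_max + lambda_min = 1.47 + 0.48 = 1.95.
delta = 0.99/1.95 = 99/195 = 33/65.

33/65


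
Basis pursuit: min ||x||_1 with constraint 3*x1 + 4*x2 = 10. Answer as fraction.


Axis intercepts:
  x1 = 10/3, x2 = 0: L1 = 10/3
  x1 = 0, x2 = 5/2: L1 = 5/2
x* = (0, 5/2)
||x*||_1 = 5/2.

5/2


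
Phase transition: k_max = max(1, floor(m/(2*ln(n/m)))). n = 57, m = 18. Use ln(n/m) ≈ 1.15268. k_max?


n/m = 57/18 = 19/6.
ln(n/m) ≈ 1.15268.
2*ln(n/m) ≈ 2.30536.
m/(2*ln(n/m)) ≈ 18/2.30536 ≈ 7.8079.
floor = 7.
k_max = max(1, 7) = 7.

7


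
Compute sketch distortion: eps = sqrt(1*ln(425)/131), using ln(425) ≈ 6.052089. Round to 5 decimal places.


ln(425) ≈ 6.052089.
1*ln(N)/m ≈ 1*6.052089/131 ≈ 0.04619915.
eps = sqrt(0.04619915) ≈ 0.2149399 ≈ 0.21494.

0.21494


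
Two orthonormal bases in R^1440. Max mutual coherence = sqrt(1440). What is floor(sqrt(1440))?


37^2 = 1369 <= 1440 < 1444 = 38^2, so 37 <= sqrt(1440) < 38.
floor(sqrt(1440)) = 37.

37


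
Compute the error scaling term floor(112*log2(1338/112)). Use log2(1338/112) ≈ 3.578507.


log2(n/k) = log2(1338/112) ≈ 3.578507.
k*log2(n/k) ≈ 112*3.578507 = 400.792784.
floor(400.792784) = 400.

400


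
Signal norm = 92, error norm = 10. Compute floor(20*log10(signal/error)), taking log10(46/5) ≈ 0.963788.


||x||/||e|| = 92/10 = 46/5.
log10(46/5) ≈ 0.963788.
20*log10(||x||/||e||) ≈ 20*0.963788 = 19.27576.
floor(19.27576) = 19.

19


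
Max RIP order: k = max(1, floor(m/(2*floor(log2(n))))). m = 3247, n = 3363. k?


floor(log2(3363)) = 11.
2*11 = 22.
m/(2*floor(log2(n))) = 3247/22 ≈ 147.5909.
floor = 147.
k = max(1, 147) = 147.

147


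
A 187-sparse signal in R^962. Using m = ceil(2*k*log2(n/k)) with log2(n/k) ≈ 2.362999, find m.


log2(n/k) = log2(962/187) ≈ 2.362999.
2*k*log2(n/k) ≈ 2*187*2.362999 = 883.761626.
m = ceil(883.761626) = 884.

884


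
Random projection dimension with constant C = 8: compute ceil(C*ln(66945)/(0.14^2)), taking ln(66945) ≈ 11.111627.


ln(66945) ≈ 11.111627.
eps^2 = 0.14^2 = 0.0196.
C*ln(N)/eps^2 ≈ 8*11.111627/0.0196 ≈ 4535.358.
m = ceil(4535.358) = 4536.

4536


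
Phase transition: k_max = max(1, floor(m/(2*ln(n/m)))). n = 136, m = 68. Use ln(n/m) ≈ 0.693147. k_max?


n/m = 136/68 = 2.
ln(n/m) ≈ 0.693147.
2*ln(n/m) ≈ 1.386294.
m/(2*ln(n/m)) ≈ 68/1.386294 ≈ 49.0516.
floor = 49.
k_max = max(1, 49) = 49.

49


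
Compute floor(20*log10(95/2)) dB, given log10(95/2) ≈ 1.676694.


||x||/||e|| = 95/2.
log10(95/2) ≈ 1.676694.
20*log10(||x||/||e||) ≈ 20*1.676694 = 33.53388.
floor(33.53388) = 33.

33


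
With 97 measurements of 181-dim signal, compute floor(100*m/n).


100*m/n = 100*97/181 ≈ 53.5912.
floor = 53.

53


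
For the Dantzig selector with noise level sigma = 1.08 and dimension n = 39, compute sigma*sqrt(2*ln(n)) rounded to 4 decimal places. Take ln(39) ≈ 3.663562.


ln(39) ≈ 3.663562.
2*ln(n) ≈ 7.327124.
sqrt(2*ln(n)) ≈ sqrt(7.327124) ≈ 2.706866.
threshold ≈ 1.08*2.706866 = 2.92341528 ≈ 2.9234.

2.9234


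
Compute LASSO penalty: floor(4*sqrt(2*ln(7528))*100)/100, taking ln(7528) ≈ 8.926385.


ln(7528) ≈ 8.926385.
2*ln(n) ≈ 17.85277.
sqrt(2*ln(n)) ≈ sqrt(17.85277) ≈ 4.225254.
lambda ≈ 4*4.225254 = 16.901016.
floor(lambda*100)/100 = 16.90.

16.90


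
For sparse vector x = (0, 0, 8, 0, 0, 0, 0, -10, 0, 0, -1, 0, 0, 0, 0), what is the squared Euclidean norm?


Non-zero entries: [(2, 8), (7, -10), (10, -1)]
Squares: [64, 100, 1]
||x||_2^2 = sum = 165.

165


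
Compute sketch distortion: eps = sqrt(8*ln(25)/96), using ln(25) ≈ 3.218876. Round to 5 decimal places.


ln(25) ≈ 3.218876.
8*ln(N)/m ≈ 8*3.218876/96 ≈ 0.26823967.
eps = sqrt(0.26823967) ≈ 0.5179186 ≈ 0.51792.

0.51792


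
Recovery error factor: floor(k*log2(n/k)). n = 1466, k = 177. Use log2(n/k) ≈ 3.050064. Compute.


log2(n/k) = log2(1466/177) ≈ 3.050064.
k*log2(n/k) ≈ 177*3.050064 = 539.861328.
floor(539.861328) = 539.

539


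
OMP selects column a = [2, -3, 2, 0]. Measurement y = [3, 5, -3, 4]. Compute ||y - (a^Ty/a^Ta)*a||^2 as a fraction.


a^T a = 17.
a^T y = -15.
coeff = -15/17 = -15/17.
||r||^2 = 778/17.

778/17


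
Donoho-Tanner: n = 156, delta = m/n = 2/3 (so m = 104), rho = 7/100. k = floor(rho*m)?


m = 2/3*156 = 104.
rho = 7/100.
rho*m = 7/100*104 = 7.28.
k = floor(7.28) = 7.

7


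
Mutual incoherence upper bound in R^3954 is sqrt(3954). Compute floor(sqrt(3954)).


62^2 = 3844 <= 3954 < 3969 = 63^2, so 62 <= sqrt(3954) < 63.
floor(sqrt(3954)) = 62.

62


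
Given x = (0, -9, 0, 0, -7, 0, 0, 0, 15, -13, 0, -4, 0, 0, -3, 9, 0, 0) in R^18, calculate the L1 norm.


Non-zero entries: [(1, -9), (4, -7), (8, 15), (9, -13), (11, -4), (14, -3), (15, 9)]
Absolute values: [9, 7, 15, 13, 4, 3, 9]
||x||_1 = sum = 60.

60


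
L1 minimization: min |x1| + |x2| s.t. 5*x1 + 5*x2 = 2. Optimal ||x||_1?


Axis intercepts:
  x1 = 2/5, x2 = 0: L1 = 2/5
  x1 = 0, x2 = 2/5: L1 = 2/5
x* = (2/5, 0)
||x*||_1 = 2/5.

2/5


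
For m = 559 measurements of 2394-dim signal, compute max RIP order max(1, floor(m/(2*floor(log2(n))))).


floor(log2(2394)) = 11.
2*11 = 22.
m/(2*floor(log2(n))) = 559/22 ≈ 25.4091.
floor = 25.
k = max(1, 25) = 25.

25


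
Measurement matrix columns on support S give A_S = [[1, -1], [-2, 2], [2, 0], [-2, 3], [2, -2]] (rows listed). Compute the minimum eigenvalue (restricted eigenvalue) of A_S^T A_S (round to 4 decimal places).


A_S^T A_S = [[17, -15], [-15, 18]].
trace = 35.
det = 81.
disc = trace^2 - 4*det = 1225 - 4*81 = 901.
sqrt(901) ≈ 30.016662.
lam_min = (35 - sqrt(901))/2 ≈ (35 - 30.016662)/2 = 2.491669 ≈ 2.4917.

2.4917


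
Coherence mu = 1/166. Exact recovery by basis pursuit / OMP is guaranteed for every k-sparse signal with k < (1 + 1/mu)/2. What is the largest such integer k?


1/mu = 166.
1 + 1/mu = 167.
(1 + 1/mu)/2 = 83.5 is not an integer, so k_max = floor(83.5) = 83.

83


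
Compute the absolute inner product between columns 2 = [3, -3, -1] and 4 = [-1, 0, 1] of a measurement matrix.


Inner product: 3*-1 + -3*0 + -1*1
Products: [-3, 0, -1]
Sum = -4.
|dot| = 4.

4


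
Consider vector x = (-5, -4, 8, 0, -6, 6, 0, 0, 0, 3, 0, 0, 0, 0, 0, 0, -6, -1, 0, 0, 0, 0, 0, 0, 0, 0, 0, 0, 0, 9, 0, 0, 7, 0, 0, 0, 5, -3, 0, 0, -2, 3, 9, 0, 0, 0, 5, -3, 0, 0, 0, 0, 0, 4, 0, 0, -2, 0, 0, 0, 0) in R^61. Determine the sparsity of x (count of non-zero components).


Non-zero positions: [0, 1, 2, 4, 5, 9, 16, 17, 29, 32, 36, 37, 40, 41, 42, 46, 47, 53, 56].
Sparsity = 19.

19


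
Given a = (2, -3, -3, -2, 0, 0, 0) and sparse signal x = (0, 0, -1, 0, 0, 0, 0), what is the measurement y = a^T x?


Non-zero terms: ['-3*-1']
Products: [3]
y = sum = 3.

3


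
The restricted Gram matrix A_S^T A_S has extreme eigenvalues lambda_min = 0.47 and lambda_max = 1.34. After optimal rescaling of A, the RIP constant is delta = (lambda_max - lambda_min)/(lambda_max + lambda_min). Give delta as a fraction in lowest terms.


lambda_max - lambda_min = 1.34 - 0.47 = 0.87.
lambda_max + lambda_min = 1.34 + 0.47 = 1.81.
delta = 0.87/1.81 = 87/181.

87/181


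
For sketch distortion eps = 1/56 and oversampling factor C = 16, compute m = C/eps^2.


1/eps = 56.
(1/eps)^2 = 3136.
m = 16*3136 = 50176.

50176


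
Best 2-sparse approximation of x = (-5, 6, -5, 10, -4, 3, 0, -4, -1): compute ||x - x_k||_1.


Sorted |x_i| descending: [10, 6, 5, 5, 4, 4, 3, 1, 0]
Keep top 2: [10, 6]
Tail entries: [5, 5, 4, 4, 3, 1, 0]
L1 error = sum of tail = 22.

22


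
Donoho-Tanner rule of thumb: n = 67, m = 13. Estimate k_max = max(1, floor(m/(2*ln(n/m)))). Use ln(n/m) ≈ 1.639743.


n/m = 67/13.
ln(n/m) ≈ 1.639743.
2*ln(n/m) ≈ 3.279486.
m/(2*ln(n/m)) ≈ 13/3.279486 ≈ 3.964.
floor = 3.
k_max = max(1, 3) = 3.

3


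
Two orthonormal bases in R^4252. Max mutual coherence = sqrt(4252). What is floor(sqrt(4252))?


65^2 = 4225 <= 4252 < 4356 = 66^2, so 65 <= sqrt(4252) < 66.
floor(sqrt(4252)) = 65.

65


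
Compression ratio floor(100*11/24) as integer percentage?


100*m/n = 100*11/24 ≈ 45.8333.
floor = 45.

45


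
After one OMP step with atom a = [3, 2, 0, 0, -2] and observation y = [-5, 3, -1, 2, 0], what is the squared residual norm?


a^T a = 17.
a^T y = -9.
coeff = -9/17 = -9/17.
||r||^2 = 582/17.

582/17


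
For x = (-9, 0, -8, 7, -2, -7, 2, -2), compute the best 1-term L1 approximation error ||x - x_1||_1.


Sorted |x_i| descending: [9, 8, 7, 7, 2, 2, 2, 0]
Keep top 1: [9]
Tail entries: [8, 7, 7, 2, 2, 2, 0]
L1 error = sum of tail = 28.

28


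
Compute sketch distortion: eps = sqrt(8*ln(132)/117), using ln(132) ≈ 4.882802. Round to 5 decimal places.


ln(132) ≈ 4.882802.
8*ln(N)/m ≈ 8*4.882802/117 ≈ 0.3338668.
eps = sqrt(0.3338668) ≈ 0.5778121 ≈ 0.57781.

0.57781


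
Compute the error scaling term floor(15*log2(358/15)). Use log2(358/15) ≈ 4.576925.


log2(n/k) = log2(358/15) ≈ 4.576925.
k*log2(n/k) ≈ 15*4.576925 = 68.653875.
floor(68.653875) = 68.

68


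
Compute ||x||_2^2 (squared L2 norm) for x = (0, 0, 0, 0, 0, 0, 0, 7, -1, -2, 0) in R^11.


Non-zero entries: [(7, 7), (8, -1), (9, -2)]
Squares: [49, 1, 4]
||x||_2^2 = sum = 54.

54


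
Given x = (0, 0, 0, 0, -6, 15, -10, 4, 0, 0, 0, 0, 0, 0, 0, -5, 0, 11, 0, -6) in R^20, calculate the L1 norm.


Non-zero entries: [(4, -6), (5, 15), (6, -10), (7, 4), (15, -5), (17, 11), (19, -6)]
Absolute values: [6, 15, 10, 4, 5, 11, 6]
||x||_1 = sum = 57.

57


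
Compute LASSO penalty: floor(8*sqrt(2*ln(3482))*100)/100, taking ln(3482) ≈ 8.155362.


ln(3482) ≈ 8.155362.
2*ln(n) ≈ 16.310724.
sqrt(2*ln(n)) ≈ sqrt(16.310724) ≈ 4.038654.
lambda ≈ 8*4.038654 = 32.309232.
floor(lambda*100)/100 = 32.30.

32.30


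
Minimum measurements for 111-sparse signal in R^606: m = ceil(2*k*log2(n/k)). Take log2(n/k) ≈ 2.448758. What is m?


log2(n/k) = log2(606/111) ≈ 2.448758.
2*k*log2(n/k) ≈ 2*111*2.448758 = 543.624276.
m = ceil(543.624276) = 544.

544


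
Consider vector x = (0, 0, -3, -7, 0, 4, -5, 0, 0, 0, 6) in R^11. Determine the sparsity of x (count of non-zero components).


Non-zero positions: [2, 3, 5, 6, 10].
Sparsity = 5.

5


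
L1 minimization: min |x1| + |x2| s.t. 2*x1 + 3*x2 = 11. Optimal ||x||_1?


Axis intercepts:
  x1 = 11/2, x2 = 0: L1 = 11/2
  x1 = 0, x2 = 11/3: L1 = 11/3
x* = (0, 11/3)
||x*||_1 = 11/3.

11/3


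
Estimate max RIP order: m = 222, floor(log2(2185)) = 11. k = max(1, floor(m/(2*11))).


floor(log2(2185)) = 11.
2*11 = 22.
m/(2*floor(log2(n))) = 222/22 ≈ 10.0909.
floor = 10.
k = max(1, 10) = 10.

10


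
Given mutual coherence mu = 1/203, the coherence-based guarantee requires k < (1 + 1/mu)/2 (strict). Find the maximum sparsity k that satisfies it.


1/mu = 203.
1 + 1/mu = 204.
(1 + 1/mu)/2 = 102 is an integer and the inequality is strict, so k_max = 102 - 1 = 101.

101


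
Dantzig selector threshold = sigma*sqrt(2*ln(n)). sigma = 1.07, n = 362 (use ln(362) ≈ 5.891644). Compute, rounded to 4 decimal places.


ln(362) ≈ 5.891644.
2*ln(n) ≈ 11.783288.
sqrt(2*ln(n)) ≈ sqrt(11.783288) ≈ 3.432679.
threshold ≈ 1.07*3.432679 = 3.67296653 ≈ 3.6730.

3.6730


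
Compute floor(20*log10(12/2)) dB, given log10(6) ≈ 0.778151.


||x||/||e|| = 12/2 = 6.
log10(6) ≈ 0.778151.
20*log10(||x||/||e||) ≈ 20*0.778151 = 15.56302.
floor(15.56302) = 15.

15


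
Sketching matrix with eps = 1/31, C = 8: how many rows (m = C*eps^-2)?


1/eps = 31.
(1/eps)^2 = 961.
m = 8*961 = 7688.

7688


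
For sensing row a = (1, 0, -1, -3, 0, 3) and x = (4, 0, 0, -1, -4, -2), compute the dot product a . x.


Non-zero terms: ['1*4', '-3*-1', '0*-4', '3*-2']
Products: [4, 3, 0, -6]
y = sum = 1.

1


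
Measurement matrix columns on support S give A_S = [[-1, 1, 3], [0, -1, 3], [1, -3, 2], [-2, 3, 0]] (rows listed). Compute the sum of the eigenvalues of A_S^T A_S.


Sum of eigenvalues of A_S^T A_S = trace(A_S^T A_S) = sum of squared column norms of A_S.
A_S^T A_S diagonal: [6, 20, 22].
trace = 6 + 20 + 22 = 48.

48


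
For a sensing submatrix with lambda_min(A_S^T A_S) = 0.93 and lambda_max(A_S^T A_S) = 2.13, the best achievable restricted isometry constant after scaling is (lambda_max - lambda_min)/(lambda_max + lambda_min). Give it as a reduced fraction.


lambda_max - lambda_min = 2.13 - 0.93 = 1.20.
lambda_max + lambda_min = 2.13 + 0.93 = 3.06.
delta = 1.20/3.06 = 120/306 = 20/51.

20/51


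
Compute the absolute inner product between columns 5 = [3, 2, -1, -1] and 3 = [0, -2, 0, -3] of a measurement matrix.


Inner product: 3*0 + 2*-2 + -1*0 + -1*-3
Products: [0, -4, 0, 3]
Sum = -1.
|dot| = 1.

1


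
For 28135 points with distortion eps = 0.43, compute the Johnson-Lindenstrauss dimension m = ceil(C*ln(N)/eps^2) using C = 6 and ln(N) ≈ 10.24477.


ln(28135) ≈ 10.24477.
eps^2 = 0.43^2 = 0.1849.
C*ln(N)/eps^2 ≈ 6*10.24477/0.1849 ≈ 332.4425.
m = ceil(332.4425) = 333.

333


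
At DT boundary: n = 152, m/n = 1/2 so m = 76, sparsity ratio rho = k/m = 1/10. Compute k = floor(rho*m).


m = 1/2*152 = 76.
rho = 1/10.
rho*m = 1/10*76 = 7.6.
k = floor(7.6) = 7.

7


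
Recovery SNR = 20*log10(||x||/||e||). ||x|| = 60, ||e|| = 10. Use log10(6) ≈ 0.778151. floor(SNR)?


||x||/||e|| = 60/10 = 6.
log10(6) ≈ 0.778151.
20*log10(||x||/||e||) ≈ 20*0.778151 = 15.56302.
floor(15.56302) = 15.

15


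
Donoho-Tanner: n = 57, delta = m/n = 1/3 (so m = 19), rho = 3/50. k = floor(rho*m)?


m = 1/3*57 = 19.
rho = 3/50.
rho*m = 3/50*19 = 1.14.
k = floor(1.14) = 1.

1


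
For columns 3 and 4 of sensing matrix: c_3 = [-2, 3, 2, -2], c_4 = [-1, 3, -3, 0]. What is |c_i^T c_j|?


Inner product: -2*-1 + 3*3 + 2*-3 + -2*0
Products: [2, 9, -6, 0]
Sum = 5.
|dot| = 5.

5


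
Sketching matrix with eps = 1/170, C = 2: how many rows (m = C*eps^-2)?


1/eps = 170.
(1/eps)^2 = 28900.
m = 2*28900 = 57800.

57800


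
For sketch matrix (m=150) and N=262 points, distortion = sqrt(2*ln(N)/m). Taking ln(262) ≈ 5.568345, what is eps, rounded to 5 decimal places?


ln(262) ≈ 5.568345.
2*ln(N)/m ≈ 2*5.568345/150 ≈ 0.0742446.
eps = sqrt(0.0742446) ≈ 0.2724786 ≈ 0.27248.

0.27248


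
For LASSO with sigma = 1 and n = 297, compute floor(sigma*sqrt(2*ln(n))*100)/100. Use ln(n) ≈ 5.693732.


ln(297) ≈ 5.693732.
2*ln(n) ≈ 11.387464.
sqrt(2*ln(n)) ≈ sqrt(11.387464) ≈ 3.374532.
lambda ≈ 1*3.374532 = 3.374532.
floor(lambda*100)/100 = 3.37.

3.37


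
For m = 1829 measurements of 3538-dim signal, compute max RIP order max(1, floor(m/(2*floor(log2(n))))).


floor(log2(3538)) = 11.
2*11 = 22.
m/(2*floor(log2(n))) = 1829/22 ≈ 83.1364.
floor = 83.
k = max(1, 83) = 83.

83


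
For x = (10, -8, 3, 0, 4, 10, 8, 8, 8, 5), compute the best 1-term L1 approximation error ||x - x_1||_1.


Sorted |x_i| descending: [10, 10, 8, 8, 8, 8, 5, 4, 3, 0]
Keep top 1: [10]
Tail entries: [10, 8, 8, 8, 8, 5, 4, 3, 0]
L1 error = sum of tail = 54.

54


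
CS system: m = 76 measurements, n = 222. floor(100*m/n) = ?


100*m/n = 100*76/222 ≈ 34.2342.
floor = 34.

34


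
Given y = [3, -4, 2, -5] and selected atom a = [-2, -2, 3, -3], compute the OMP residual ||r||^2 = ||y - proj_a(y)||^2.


a^T a = 26.
a^T y = 23.
coeff = 23/26 = 23/26.
||r||^2 = 875/26.

875/26


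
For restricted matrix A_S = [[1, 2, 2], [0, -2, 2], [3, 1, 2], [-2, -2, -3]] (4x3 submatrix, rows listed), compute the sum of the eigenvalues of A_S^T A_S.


Sum of eigenvalues of A_S^T A_S = trace(A_S^T A_S) = sum of squared column norms of A_S.
A_S^T A_S diagonal: [14, 13, 21].
trace = 14 + 13 + 21 = 48.

48


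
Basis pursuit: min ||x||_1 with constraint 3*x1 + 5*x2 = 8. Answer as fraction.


Axis intercepts:
  x1 = 8/3, x2 = 0: L1 = 8/3
  x1 = 0, x2 = 8/5: L1 = 8/5
x* = (0, 8/5)
||x*||_1 = 8/5.

8/5


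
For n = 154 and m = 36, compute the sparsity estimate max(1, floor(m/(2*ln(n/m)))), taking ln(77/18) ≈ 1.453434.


n/m = 154/36 = 77/18.
ln(n/m) ≈ 1.453434.
2*ln(n/m) ≈ 2.906868.
m/(2*ln(n/m)) ≈ 36/2.906868 ≈ 12.3845.
floor = 12.
k_max = max(1, 12) = 12.

12


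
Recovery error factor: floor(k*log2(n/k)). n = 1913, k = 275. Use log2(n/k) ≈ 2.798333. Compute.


log2(n/k) = log2(1913/275) ≈ 2.798333.
k*log2(n/k) ≈ 275*2.798333 = 769.541575.
floor(769.541575) = 769.

769


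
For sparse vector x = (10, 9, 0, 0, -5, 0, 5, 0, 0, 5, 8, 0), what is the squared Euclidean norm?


Non-zero entries: [(0, 10), (1, 9), (4, -5), (6, 5), (9, 5), (10, 8)]
Squares: [100, 81, 25, 25, 25, 64]
||x||_2^2 = sum = 320.

320


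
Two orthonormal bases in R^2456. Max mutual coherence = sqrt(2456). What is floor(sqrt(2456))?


49^2 = 2401 <= 2456 < 2500 = 50^2, so 49 <= sqrt(2456) < 50.
floor(sqrt(2456)) = 49.

49


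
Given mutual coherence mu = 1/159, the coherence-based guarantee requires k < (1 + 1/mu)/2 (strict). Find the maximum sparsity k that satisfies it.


1/mu = 159.
1 + 1/mu = 160.
(1 + 1/mu)/2 = 80 is an integer and the inequality is strict, so k_max = 80 - 1 = 79.

79


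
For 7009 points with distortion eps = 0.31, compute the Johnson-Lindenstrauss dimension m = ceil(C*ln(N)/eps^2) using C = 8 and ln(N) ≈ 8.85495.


ln(7009) ≈ 8.85495.
eps^2 = 0.31^2 = 0.0961.
C*ln(N)/eps^2 ≈ 8*8.85495/0.0961 ≈ 737.1446.
m = ceil(737.1446) = 738.

738


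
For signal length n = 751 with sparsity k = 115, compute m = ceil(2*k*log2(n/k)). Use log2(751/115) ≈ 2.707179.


log2(n/k) = log2(751/115) ≈ 2.707179.
2*k*log2(n/k) ≈ 2*115*2.707179 = 622.65117.
m = ceil(622.65117) = 623.

623


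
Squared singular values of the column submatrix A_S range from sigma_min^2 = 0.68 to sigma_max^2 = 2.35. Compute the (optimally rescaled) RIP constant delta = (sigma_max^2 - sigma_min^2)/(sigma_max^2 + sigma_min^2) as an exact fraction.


lambda_max - lambda_min = 2.35 - 0.68 = 1.67.
lambda_max + lambda_min = 2.35 + 0.68 = 3.03.
delta = 1.67/3.03 = 167/303.

167/303


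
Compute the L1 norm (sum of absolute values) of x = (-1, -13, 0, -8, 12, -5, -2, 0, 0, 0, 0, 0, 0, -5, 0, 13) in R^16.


Non-zero entries: [(0, -1), (1, -13), (3, -8), (4, 12), (5, -5), (6, -2), (13, -5), (15, 13)]
Absolute values: [1, 13, 8, 12, 5, 2, 5, 13]
||x||_1 = sum = 59.

59


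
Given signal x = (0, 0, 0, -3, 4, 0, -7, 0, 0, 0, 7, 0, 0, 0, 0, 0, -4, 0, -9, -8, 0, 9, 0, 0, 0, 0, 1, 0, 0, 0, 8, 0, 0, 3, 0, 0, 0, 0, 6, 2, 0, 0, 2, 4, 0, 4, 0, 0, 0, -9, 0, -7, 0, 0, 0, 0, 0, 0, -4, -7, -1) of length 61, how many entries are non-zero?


Non-zero positions: [3, 4, 6, 10, 16, 18, 19, 21, 26, 30, 33, 38, 39, 42, 43, 45, 49, 51, 58, 59, 60].
Sparsity = 21.

21


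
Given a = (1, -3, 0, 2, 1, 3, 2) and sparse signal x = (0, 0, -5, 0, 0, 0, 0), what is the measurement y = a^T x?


Non-zero terms: ['0*-5']
Products: [0]
y = sum = 0.

0


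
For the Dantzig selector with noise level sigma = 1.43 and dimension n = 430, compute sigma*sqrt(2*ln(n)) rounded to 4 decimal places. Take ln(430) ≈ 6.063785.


ln(430) ≈ 6.063785.
2*ln(n) ≈ 12.12757.
sqrt(2*ln(n)) ≈ sqrt(12.12757) ≈ 3.482466.
threshold ≈ 1.43*3.482466 = 4.97992638 ≈ 4.9799.

4.9799


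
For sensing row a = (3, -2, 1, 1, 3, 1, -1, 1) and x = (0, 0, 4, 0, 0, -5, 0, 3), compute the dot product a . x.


Non-zero terms: ['1*4', '1*-5', '1*3']
Products: [4, -5, 3]
y = sum = 2.

2


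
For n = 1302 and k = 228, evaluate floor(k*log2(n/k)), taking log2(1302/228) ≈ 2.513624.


log2(n/k) = log2(1302/228) ≈ 2.513624.
k*log2(n/k) ≈ 228*2.513624 = 573.106272.
floor(573.106272) = 573.

573


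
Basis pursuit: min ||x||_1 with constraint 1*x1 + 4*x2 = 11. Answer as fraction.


Axis intercepts:
  x1 = 11, x2 = 0: L1 = 11
  x1 = 0, x2 = 11/4: L1 = 11/4
x* = (0, 11/4)
||x*||_1 = 11/4.

11/4


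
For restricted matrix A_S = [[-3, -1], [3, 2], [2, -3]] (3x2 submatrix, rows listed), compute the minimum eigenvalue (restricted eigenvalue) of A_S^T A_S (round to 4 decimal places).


A_S^T A_S = [[22, 3], [3, 14]].
trace = 36.
det = 299.
disc = trace^2 - 4*det = 1296 - 4*299 = 100.
sqrt(100) = 10.
lam_min = (36 - 10)/2 = 13 = 13.0000.

13.0000


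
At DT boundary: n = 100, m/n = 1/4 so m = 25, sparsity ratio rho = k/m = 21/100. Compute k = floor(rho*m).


m = 1/4*100 = 25.
rho = 21/100.
rho*m = 21/100*25 = 5.25.
k = floor(5.25) = 5.

5


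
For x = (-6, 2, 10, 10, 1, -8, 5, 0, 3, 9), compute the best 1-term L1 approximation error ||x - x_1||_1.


Sorted |x_i| descending: [10, 10, 9, 8, 6, 5, 3, 2, 1, 0]
Keep top 1: [10]
Tail entries: [10, 9, 8, 6, 5, 3, 2, 1, 0]
L1 error = sum of tail = 44.

44


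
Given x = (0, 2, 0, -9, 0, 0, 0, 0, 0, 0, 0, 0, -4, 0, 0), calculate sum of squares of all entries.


Non-zero entries: [(1, 2), (3, -9), (12, -4)]
Squares: [4, 81, 16]
||x||_2^2 = sum = 101.

101


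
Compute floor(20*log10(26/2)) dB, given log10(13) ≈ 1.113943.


||x||/||e|| = 26/2 = 13.
log10(13) ≈ 1.113943.
20*log10(||x||/||e||) ≈ 20*1.113943 = 22.27886.
floor(22.27886) = 22.

22


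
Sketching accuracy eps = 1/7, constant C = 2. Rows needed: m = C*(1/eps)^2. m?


1/eps = 7.
(1/eps)^2 = 49.
m = 2*49 = 98.

98


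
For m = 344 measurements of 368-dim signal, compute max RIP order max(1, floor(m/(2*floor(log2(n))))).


floor(log2(368)) = 8.
2*8 = 16.
m/(2*floor(log2(n))) = 344/16 ≈ 21.5.
floor = 21.
k = max(1, 21) = 21.

21


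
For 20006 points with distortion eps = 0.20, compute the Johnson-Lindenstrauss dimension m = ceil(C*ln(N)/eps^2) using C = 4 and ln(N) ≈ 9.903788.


ln(20006) ≈ 9.903788.
eps^2 = 0.20^2 = 0.04.
C*ln(N)/eps^2 ≈ 4*9.903788/0.04 ≈ 990.3788.
m = ceil(990.3788) = 991.

991


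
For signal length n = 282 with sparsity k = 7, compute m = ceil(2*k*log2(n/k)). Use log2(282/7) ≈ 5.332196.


log2(n/k) = log2(282/7) ≈ 5.332196.
2*k*log2(n/k) ≈ 2*7*5.332196 = 74.650744.
m = ceil(74.650744) = 75.

75


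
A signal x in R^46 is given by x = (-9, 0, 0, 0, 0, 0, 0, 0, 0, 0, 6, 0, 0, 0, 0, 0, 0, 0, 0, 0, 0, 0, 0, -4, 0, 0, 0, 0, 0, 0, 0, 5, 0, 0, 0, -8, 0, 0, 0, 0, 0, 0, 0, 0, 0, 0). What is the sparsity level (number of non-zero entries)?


Non-zero positions: [0, 10, 23, 31, 35].
Sparsity = 5.

5


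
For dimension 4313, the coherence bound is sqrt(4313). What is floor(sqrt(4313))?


65^2 = 4225 <= 4313 < 4356 = 66^2, so 65 <= sqrt(4313) < 66.
floor(sqrt(4313)) = 65.

65


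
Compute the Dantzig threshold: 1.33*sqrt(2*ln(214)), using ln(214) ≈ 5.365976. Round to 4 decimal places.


ln(214) ≈ 5.365976.
2*ln(n) ≈ 10.731952.
sqrt(2*ln(n)) ≈ sqrt(10.731952) ≈ 3.275966.
threshold ≈ 1.33*3.275966 = 4.35703478 ≈ 4.3570.

4.3570


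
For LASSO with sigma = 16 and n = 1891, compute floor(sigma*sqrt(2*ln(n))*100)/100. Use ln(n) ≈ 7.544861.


ln(1891) ≈ 7.544861.
2*ln(n) ≈ 15.089722.
sqrt(2*ln(n)) ≈ sqrt(15.089722) ≈ 3.884549.
lambda ≈ 16*3.884549 = 62.152784.
floor(lambda*100)/100 = 62.15.

62.15


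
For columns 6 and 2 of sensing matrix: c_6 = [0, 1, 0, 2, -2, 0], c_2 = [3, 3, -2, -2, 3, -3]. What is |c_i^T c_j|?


Inner product: 0*3 + 1*3 + 0*-2 + 2*-2 + -2*3 + 0*-3
Products: [0, 3, 0, -4, -6, 0]
Sum = -7.
|dot| = 7.

7


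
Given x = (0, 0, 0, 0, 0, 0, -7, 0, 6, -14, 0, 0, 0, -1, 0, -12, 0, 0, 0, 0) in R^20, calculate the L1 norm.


Non-zero entries: [(6, -7), (8, 6), (9, -14), (13, -1), (15, -12)]
Absolute values: [7, 6, 14, 1, 12]
||x||_1 = sum = 40.

40


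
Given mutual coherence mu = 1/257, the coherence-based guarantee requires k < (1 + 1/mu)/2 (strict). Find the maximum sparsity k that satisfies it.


1/mu = 257.
1 + 1/mu = 258.
(1 + 1/mu)/2 = 129 is an integer and the inequality is strict, so k_max = 129 - 1 = 128.

128


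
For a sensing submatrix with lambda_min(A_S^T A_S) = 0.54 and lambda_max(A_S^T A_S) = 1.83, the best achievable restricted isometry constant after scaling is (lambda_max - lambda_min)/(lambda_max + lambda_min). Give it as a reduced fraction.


lambda_max - lambda_min = 1.83 - 0.54 = 1.29.
lambda_max + lambda_min = 1.83 + 0.54 = 2.37.
delta = 1.29/2.37 = 129/237 = 43/79.

43/79


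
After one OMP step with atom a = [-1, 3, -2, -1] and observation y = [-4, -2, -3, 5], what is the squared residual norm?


a^T a = 15.
a^T y = -1.
coeff = -1/15 = -1/15.
||r||^2 = 809/15.

809/15


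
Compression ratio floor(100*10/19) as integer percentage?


100*m/n = 100*10/19 ≈ 52.6316.
floor = 52.

52


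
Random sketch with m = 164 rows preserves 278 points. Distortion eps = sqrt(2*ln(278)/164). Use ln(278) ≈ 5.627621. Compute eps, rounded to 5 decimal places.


ln(278) ≈ 5.627621.
2*ln(N)/m ≈ 2*5.627621/164 ≈ 0.06862952.
eps = sqrt(0.06862952) ≈ 0.2619724 ≈ 0.26197.

0.26197


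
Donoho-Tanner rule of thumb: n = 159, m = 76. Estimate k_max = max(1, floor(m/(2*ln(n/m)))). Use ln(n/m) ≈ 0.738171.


n/m = 159/76.
ln(n/m) ≈ 0.738171.
2*ln(n/m) ≈ 1.476342.
m/(2*ln(n/m)) ≈ 76/1.476342 ≈ 51.4786.
floor = 51.
k_max = max(1, 51) = 51.

51


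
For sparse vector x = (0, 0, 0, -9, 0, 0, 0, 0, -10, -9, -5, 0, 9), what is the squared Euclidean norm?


Non-zero entries: [(3, -9), (8, -10), (9, -9), (10, -5), (12, 9)]
Squares: [81, 100, 81, 25, 81]
||x||_2^2 = sum = 368.

368


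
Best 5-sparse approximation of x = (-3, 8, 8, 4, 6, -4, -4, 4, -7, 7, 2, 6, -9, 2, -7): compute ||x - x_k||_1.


Sorted |x_i| descending: [9, 8, 8, 7, 7, 7, 6, 6, 4, 4, 4, 4, 3, 2, 2]
Keep top 5: [9, 8, 8, 7, 7]
Tail entries: [7, 6, 6, 4, 4, 4, 4, 3, 2, 2]
L1 error = sum of tail = 42.

42


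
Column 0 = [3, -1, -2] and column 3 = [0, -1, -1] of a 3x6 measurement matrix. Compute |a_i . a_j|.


Inner product: 3*0 + -1*-1 + -2*-1
Products: [0, 1, 2]
Sum = 3.
|dot| = 3.

3


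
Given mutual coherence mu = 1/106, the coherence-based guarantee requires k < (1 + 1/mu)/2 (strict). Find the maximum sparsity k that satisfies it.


1/mu = 106.
1 + 1/mu = 107.
(1 + 1/mu)/2 = 53.5 is not an integer, so k_max = floor(53.5) = 53.

53


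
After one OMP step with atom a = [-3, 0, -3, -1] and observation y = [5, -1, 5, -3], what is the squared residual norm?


a^T a = 19.
a^T y = -27.
coeff = -27/19 = -27/19.
||r||^2 = 411/19.

411/19


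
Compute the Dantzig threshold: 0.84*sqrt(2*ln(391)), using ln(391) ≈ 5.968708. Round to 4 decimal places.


ln(391) ≈ 5.968708.
2*ln(n) ≈ 11.937416.
sqrt(2*ln(n)) ≈ sqrt(11.937416) ≈ 3.455057.
threshold ≈ 0.84*3.455057 = 2.90224788 ≈ 2.9022.

2.9022


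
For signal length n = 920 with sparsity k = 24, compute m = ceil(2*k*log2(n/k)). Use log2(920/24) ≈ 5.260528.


log2(n/k) = log2(920/24) ≈ 5.260528.
2*k*log2(n/k) ≈ 2*24*5.260528 = 252.505344.
m = ceil(252.505344) = 253.

253


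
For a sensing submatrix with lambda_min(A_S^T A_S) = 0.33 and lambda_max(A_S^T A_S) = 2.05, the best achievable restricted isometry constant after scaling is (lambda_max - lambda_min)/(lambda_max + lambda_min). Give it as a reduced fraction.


lambda_max - lambda_min = 2.05 - 0.33 = 1.72.
lambda_max + lambda_min = 2.05 + 0.33 = 2.38.
delta = 1.72/2.38 = 172/238 = 86/119.

86/119


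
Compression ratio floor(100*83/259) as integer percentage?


100*m/n = 100*83/259 ≈ 32.0463.
floor = 32.

32


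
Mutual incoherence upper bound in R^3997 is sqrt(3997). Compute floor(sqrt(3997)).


63^2 = 3969 <= 3997 < 4096 = 64^2, so 63 <= sqrt(3997) < 64.
floor(sqrt(3997)) = 63.

63


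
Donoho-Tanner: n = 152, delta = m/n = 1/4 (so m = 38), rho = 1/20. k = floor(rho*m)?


m = 1/4*152 = 38.
rho = 1/20.
rho*m = 1/20*38 = 1.9.
k = floor(1.9) = 1.

1


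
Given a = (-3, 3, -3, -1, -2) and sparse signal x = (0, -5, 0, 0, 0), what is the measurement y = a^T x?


Non-zero terms: ['3*-5']
Products: [-15]
y = sum = -15.

-15


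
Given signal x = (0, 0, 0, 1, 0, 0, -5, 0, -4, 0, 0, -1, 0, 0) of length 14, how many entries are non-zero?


Non-zero positions: [3, 6, 8, 11].
Sparsity = 4.

4


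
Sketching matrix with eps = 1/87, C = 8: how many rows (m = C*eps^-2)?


1/eps = 87.
(1/eps)^2 = 7569.
m = 8*7569 = 60552.

60552


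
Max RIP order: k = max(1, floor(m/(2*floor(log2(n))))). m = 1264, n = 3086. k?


floor(log2(3086)) = 11.
2*11 = 22.
m/(2*floor(log2(n))) = 1264/22 ≈ 57.4545.
floor = 57.
k = max(1, 57) = 57.

57


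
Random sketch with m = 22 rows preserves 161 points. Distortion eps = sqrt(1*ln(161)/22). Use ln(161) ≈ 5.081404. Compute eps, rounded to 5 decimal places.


ln(161) ≈ 5.081404.
1*ln(N)/m ≈ 1*5.081404/22 ≈ 0.23097291.
eps = sqrt(0.23097291) ≈ 0.4805964 ≈ 0.48060.

0.48060


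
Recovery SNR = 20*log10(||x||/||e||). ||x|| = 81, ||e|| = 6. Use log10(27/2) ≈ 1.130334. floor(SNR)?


||x||/||e|| = 81/6 = 27/2.
log10(27/2) ≈ 1.130334.
20*log10(||x||/||e||) ≈ 20*1.130334 = 22.60668.
floor(22.60668) = 22.

22


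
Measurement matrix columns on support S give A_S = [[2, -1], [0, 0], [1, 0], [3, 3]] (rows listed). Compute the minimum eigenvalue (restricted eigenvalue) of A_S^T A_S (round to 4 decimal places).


A_S^T A_S = [[14, 7], [7, 10]].
trace = 24.
det = 91.
disc = trace^2 - 4*det = 576 - 4*91 = 212.
sqrt(212) ≈ 14.560220.
lam_min = (24 - sqrt(212))/2 ≈ (24 - 14.560220)/2 = 4.71989 ≈ 4.7199.

4.7199


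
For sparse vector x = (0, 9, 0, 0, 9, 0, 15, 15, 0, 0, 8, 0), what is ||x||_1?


Non-zero entries: [(1, 9), (4, 9), (6, 15), (7, 15), (10, 8)]
Absolute values: [9, 9, 15, 15, 8]
||x||_1 = sum = 56.

56


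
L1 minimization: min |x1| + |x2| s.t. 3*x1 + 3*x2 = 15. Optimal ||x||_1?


Axis intercepts:
  x1 = 5, x2 = 0: L1 = 5
  x1 = 0, x2 = 5: L1 = 5
x* = (5, 0)
||x*||_1 = 5.

5


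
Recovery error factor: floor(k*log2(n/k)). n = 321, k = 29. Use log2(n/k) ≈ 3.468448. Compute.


log2(n/k) = log2(321/29) ≈ 3.468448.
k*log2(n/k) ≈ 29*3.468448 = 100.584992.
floor(100.584992) = 100.

100


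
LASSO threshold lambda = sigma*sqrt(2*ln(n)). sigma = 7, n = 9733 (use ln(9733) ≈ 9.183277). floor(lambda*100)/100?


ln(9733) ≈ 9.183277.
2*ln(n) ≈ 18.366554.
sqrt(2*ln(n)) ≈ sqrt(18.366554) ≈ 4.285622.
lambda ≈ 7*4.285622 = 29.999354.
floor(lambda*100)/100 = 29.99.

29.99


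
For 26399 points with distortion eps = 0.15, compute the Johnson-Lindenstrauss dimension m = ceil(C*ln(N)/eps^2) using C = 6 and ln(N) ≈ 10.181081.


ln(26399) ≈ 10.181081.
eps^2 = 0.15^2 = 0.0225.
C*ln(N)/eps^2 ≈ 6*10.181081/0.0225 ≈ 2714.9549.
m = ceil(2714.9549) = 2715.

2715


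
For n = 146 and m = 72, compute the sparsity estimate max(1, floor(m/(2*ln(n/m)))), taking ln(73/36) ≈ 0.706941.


n/m = 146/72 = 73/36.
ln(n/m) ≈ 0.706941.
2*ln(n/m) ≈ 1.413882.
m/(2*ln(n/m)) ≈ 72/1.413882 ≈ 50.9236.
floor = 50.
k_max = max(1, 50) = 50.

50


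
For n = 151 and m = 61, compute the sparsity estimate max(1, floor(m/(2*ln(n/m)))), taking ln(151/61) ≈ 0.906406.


n/m = 151/61.
ln(n/m) ≈ 0.906406.
2*ln(n/m) ≈ 1.812812.
m/(2*ln(n/m)) ≈ 61/1.812812 ≈ 33.6494.
floor = 33.
k_max = max(1, 33) = 33.

33


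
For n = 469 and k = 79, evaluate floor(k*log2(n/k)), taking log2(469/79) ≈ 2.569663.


log2(n/k) = log2(469/79) ≈ 2.569663.
k*log2(n/k) ≈ 79*2.569663 = 203.003377.
floor(203.003377) = 203.

203


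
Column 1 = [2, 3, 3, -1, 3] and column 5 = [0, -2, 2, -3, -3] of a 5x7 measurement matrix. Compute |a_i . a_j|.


Inner product: 2*0 + 3*-2 + 3*2 + -1*-3 + 3*-3
Products: [0, -6, 6, 3, -9]
Sum = -6.
|dot| = 6.

6


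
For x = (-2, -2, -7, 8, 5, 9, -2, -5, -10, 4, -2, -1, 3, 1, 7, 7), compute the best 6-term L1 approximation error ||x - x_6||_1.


Sorted |x_i| descending: [10, 9, 8, 7, 7, 7, 5, 5, 4, 3, 2, 2, 2, 2, 1, 1]
Keep top 6: [10, 9, 8, 7, 7, 7]
Tail entries: [5, 5, 4, 3, 2, 2, 2, 2, 1, 1]
L1 error = sum of tail = 27.

27


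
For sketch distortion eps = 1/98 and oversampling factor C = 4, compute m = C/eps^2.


1/eps = 98.
(1/eps)^2 = 9604.
m = 4*9604 = 38416.

38416


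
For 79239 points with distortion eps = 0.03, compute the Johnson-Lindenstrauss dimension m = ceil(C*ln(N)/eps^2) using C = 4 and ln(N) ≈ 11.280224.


ln(79239) ≈ 11.280224.
eps^2 = 0.03^2 = 0.0009.
C*ln(N)/eps^2 ≈ 4*11.280224/0.0009 ≈ 50134.3289.
m = ceil(50134.3289) = 50135.

50135


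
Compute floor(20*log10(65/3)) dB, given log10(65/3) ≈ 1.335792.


||x||/||e|| = 65/3.
log10(65/3) ≈ 1.335792.
20*log10(||x||/||e||) ≈ 20*1.335792 = 26.71584.
floor(26.71584) = 26.

26


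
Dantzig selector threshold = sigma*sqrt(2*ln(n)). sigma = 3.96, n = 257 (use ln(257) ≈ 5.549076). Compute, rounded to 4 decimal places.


ln(257) ≈ 5.549076.
2*ln(n) ≈ 11.098152.
sqrt(2*ln(n)) ≈ sqrt(11.098152) ≈ 3.331389.
threshold ≈ 3.96*3.331389 = 13.19230044 ≈ 13.1923.

13.1923


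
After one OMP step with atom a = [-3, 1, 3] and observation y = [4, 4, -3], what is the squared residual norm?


a^T a = 19.
a^T y = -17.
coeff = -17/19 = -17/19.
||r||^2 = 490/19.

490/19


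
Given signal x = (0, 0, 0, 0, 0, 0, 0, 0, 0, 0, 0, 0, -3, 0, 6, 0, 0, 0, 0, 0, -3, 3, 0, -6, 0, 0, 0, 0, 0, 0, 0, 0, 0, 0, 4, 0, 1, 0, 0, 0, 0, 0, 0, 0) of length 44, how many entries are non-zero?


Non-zero positions: [12, 14, 20, 21, 23, 34, 36].
Sparsity = 7.

7


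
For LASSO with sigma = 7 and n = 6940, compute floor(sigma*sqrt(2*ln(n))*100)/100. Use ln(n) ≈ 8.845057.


ln(6940) ≈ 8.845057.
2*ln(n) ≈ 17.690114.
sqrt(2*ln(n)) ≈ sqrt(17.690114) ≈ 4.205962.
lambda ≈ 7*4.205962 = 29.441734.
floor(lambda*100)/100 = 29.44.

29.44


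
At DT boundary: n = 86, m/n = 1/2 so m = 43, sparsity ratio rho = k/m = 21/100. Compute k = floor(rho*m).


m = 1/2*86 = 43.
rho = 21/100.
rho*m = 21/100*43 = 9.03.
k = floor(9.03) = 9.

9


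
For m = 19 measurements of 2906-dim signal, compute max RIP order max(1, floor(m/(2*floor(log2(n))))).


floor(log2(2906)) = 11.
2*11 = 22.
m/(2*floor(log2(n))) = 19/22 ≈ 0.8636.
floor = 0.
k = max(1, 0) = 1.

1


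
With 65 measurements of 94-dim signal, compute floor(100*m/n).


100*m/n = 100*65/94 ≈ 69.1489.
floor = 69.

69


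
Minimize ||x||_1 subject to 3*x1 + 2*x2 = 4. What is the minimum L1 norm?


Axis intercepts:
  x1 = 4/3, x2 = 0: L1 = 4/3
  x1 = 0, x2 = 2: L1 = 2
x* = (4/3, 0)
||x*||_1 = 4/3.

4/3


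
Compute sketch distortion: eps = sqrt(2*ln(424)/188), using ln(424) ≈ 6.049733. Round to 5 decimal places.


ln(424) ≈ 6.049733.
2*ln(N)/m ≈ 2*6.049733/188 ≈ 0.06435886.
eps = sqrt(0.06435886) ≈ 0.2536905 ≈ 0.25369.

0.25369


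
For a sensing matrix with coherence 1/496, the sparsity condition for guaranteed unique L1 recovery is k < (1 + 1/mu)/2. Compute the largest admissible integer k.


1/mu = 496.
1 + 1/mu = 497.
(1 + 1/mu)/2 = 248.5 is not an integer, so k_max = floor(248.5) = 248.

248


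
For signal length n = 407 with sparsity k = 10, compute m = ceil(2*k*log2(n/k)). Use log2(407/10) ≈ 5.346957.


log2(n/k) = log2(407/10) ≈ 5.346957.
2*k*log2(n/k) ≈ 2*10*5.346957 = 106.93914.
m = ceil(106.93914) = 107.

107


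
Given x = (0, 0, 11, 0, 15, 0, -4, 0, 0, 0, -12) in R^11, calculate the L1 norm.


Non-zero entries: [(2, 11), (4, 15), (6, -4), (10, -12)]
Absolute values: [11, 15, 4, 12]
||x||_1 = sum = 42.

42
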